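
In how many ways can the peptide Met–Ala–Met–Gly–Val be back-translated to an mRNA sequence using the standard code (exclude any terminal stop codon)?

64

Met: 1 codon.
Ala: 4 codons.
Met: 1 codon.
Gly: 4 codons.
Val: 4 codons.
1 × 4 × 1 × 4 × 4 = 64.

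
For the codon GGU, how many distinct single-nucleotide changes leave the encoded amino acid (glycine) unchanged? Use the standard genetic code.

3

Position 1: none → 0 synonymous.
Position 2: none → 0 synonymous.
Position 3: GGC, GGA, GGG → 3 synonymous.
Total: 0 + 0 + 3 = 3.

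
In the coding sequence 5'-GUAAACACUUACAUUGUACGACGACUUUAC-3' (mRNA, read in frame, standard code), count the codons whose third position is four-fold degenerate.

6

Codon 1 GUA (Val): third position 4-fold.
Codon 2 AAC (Asn): third position 2-fold.
Codon 3 ACU (Thr): third position 4-fold.
Codon 4 UAC (Tyr): third position 2-fold.
Codon 5 AUU (Ile): third position 3-fold.
Codon 6 GUA (Val): third position 4-fold.
Codon 7 CGA (Arg): third position 4-fold.
Codon 8 CGA (Arg): third position 4-fold.
Codon 9 CUU (Leu): third position 4-fold.
Codon 10 UAC (Tyr): third position 2-fold.
Four-fold degenerate third positions: 6.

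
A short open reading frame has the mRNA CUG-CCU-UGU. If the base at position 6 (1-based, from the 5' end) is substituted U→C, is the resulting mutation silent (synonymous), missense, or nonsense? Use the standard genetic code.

Position 6 falls in codon 2: CCU → Pro.
After the substitution the codon is CCC → Pro.
Both encode Pro, so the change is synonymous.

silent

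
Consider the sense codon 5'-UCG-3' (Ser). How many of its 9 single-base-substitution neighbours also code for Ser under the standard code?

3

Position 1: none → 0 synonymous.
Position 2: none → 0 synonymous.
Position 3: UCU, UCC, UCA → 3 synonymous.
Total: 0 + 0 + 3 = 3.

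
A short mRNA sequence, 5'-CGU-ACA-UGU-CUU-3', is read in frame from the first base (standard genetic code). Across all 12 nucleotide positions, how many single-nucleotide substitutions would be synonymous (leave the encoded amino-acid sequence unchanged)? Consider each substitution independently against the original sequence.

10

Codon 1 (CGU, Arg): 3 synonymous substitutions.
Codon 2 (ACA, Thr): 3 synonymous substitutions.
Codon 3 (UGU, Cys): 1 synonymous substitution.
Codon 4 (CUU, Leu): 3 synonymous substitutions.
Total: 3 + 3 + 1 + 3 = 10.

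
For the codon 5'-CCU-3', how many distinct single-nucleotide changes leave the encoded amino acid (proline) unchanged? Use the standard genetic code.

3

Position 1: none → 0 synonymous.
Position 2: none → 0 synonymous.
Position 3: CCC, CCA, CCG → 3 synonymous.
Total: 0 + 0 + 3 = 3.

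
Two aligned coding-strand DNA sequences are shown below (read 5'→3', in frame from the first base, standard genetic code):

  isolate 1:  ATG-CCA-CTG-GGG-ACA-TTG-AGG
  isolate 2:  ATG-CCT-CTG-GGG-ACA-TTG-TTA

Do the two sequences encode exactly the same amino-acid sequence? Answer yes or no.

no

Codon 1: ATG Met / ATG Met — identical.
Codon 2: CCA Pro / CCT Pro — synonymous.
Codon 3: CTG Leu / CTG Leu — identical.
Codon 4: GGG Gly / GGG Gly — identical.
Codon 5: ACA Thr / ACA Thr — identical.
Codon 6: TTG Leu / TTG Leu — identical.
Codon 7: AGG Arg / TTA Leu — nonsynonymous.
Nonsynonymous differences: 1 → different protein.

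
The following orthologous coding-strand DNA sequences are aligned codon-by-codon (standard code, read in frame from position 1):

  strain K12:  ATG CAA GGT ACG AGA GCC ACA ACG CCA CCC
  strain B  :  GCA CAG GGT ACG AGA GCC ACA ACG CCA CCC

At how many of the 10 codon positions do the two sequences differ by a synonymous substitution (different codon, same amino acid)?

1

Codon 1: ATG Met / GCA Ala — nonsynonymous.
Codon 2: CAA Gln / CAG Gln — synonymous.
Codon 3: GGT Gly / GGT Gly — identical.
Codon 4: ACG Thr / ACG Thr — identical.
Codon 5: AGA Arg / AGA Arg — identical.
Codon 6: GCC Ala / GCC Ala — identical.
Codon 7: ACA Thr / ACA Thr — identical.
Codon 8: ACG Thr / ACG Thr — identical.
Codon 9: CCA Pro / CCA Pro — identical.
Codon 10: CCC Pro / CCC Pro — identical.
Synonymous differences: 1.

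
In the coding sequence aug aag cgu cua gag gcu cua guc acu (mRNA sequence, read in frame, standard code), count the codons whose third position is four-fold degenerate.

Codon 1 AUG (Met): third position 1-fold.
Codon 2 AAG (Lys): third position 2-fold.
Codon 3 CGU (Arg): third position 4-fold.
Codon 4 CUA (Leu): third position 4-fold.
Codon 5 GAG (Glu): third position 2-fold.
Codon 6 GCU (Ala): third position 4-fold.
Codon 7 CUA (Leu): third position 4-fold.
Codon 8 GUC (Val): third position 4-fold.
Codon 9 ACU (Thr): third position 4-fold.
Four-fold degenerate third positions: 6.

6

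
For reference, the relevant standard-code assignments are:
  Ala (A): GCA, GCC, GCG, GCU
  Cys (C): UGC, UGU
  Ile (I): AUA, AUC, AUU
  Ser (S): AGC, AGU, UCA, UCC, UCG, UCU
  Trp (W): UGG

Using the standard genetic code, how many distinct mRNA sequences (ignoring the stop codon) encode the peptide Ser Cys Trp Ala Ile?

Ser: 6 codons.
Cys: 2 codons.
Trp: 1 codon.
Ala: 4 codons.
Ile: 3 codons.
6 × 2 × 1 × 4 × 3 = 144.

144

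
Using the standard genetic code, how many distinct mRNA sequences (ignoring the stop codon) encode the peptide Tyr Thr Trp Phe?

16

Tyr: 2 codons.
Thr: 4 codons.
Trp: 1 codon.
Phe: 2 codons.
2 × 4 × 1 × 2 = 16.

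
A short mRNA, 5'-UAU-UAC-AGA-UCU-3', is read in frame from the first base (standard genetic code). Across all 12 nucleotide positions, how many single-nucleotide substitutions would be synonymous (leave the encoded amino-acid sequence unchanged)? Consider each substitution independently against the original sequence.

Codon 1 (UAU, Tyr): 1 synonymous substitution.
Codon 2 (UAC, Tyr): 1 synonymous substitution.
Codon 3 (AGA, Arg): 2 synonymous substitutions.
Codon 4 (UCU, Ser): 3 synonymous substitutions.
Total: 1 + 1 + 2 + 3 = 7.

7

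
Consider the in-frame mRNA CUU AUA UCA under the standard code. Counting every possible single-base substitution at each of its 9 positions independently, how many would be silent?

Codon 1 (CUU, Leu): 3 synonymous substitutions.
Codon 2 (AUA, Ile): 2 synonymous substitutions.
Codon 3 (UCA, Ser): 3 synonymous substitutions.
Total: 3 + 2 + 3 = 8.

8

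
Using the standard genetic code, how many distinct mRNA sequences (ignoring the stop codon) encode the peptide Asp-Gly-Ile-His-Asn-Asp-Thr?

768

Asp: 2 codons.
Gly: 4 codons.
Ile: 3 codons.
His: 2 codons.
Asn: 2 codons.
Asp: 2 codons.
Thr: 4 codons.
2 × 4 × 3 × 2 × 2 × 2 × 4 = 768.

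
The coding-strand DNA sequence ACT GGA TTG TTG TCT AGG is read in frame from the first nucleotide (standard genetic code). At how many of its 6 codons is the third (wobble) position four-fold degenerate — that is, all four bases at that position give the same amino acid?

Codon 1 ACT (Thr): third position 4-fold.
Codon 2 GGA (Gly): third position 4-fold.
Codon 3 TTG (Leu): third position 2-fold.
Codon 4 TTG (Leu): third position 2-fold.
Codon 5 TCT (Ser): third position 4-fold.
Codon 6 AGG (Arg): third position 2-fold.
Four-fold degenerate third positions: 3.

3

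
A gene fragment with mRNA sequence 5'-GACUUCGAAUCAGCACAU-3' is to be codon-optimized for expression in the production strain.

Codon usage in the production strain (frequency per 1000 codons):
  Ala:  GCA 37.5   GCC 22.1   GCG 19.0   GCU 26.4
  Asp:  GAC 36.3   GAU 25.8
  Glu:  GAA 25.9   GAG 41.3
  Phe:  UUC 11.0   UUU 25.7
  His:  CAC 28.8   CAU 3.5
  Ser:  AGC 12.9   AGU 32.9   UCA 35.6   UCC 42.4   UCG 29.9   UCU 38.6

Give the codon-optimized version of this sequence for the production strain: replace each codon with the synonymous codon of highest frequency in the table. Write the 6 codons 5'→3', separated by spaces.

GAC UUU GAG UCC GCA CAC

Codon 1 (Asp): best is GAC at 36.3.
Codon 2 (Phe): best is UUU at 25.7.
Codon 3 (Glu): best is GAG at 41.3.
Codon 4 (Ser): best is UCC at 42.4.
Codon 5 (Ala): best is GCA at 37.5.
Codon 6 (His): best is CAC at 28.8.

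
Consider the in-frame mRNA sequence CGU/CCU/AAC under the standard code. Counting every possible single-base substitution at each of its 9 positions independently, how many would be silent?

Codon 1 (CGU, Arg): 3 synonymous substitutions.
Codon 2 (CCU, Pro): 3 synonymous substitutions.
Codon 3 (AAC, Asn): 1 synonymous substitution.
Total: 3 + 3 + 1 = 7.

7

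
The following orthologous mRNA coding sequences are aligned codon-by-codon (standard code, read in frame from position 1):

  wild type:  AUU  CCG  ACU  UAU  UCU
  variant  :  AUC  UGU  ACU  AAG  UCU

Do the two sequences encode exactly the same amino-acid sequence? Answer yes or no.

no

Codon 1: AUU Ile / AUC Ile — synonymous.
Codon 2: CCG Pro / UGU Cys — nonsynonymous.
Codon 3: ACU Thr / ACU Thr — identical.
Codon 4: UAU Tyr / AAG Lys — nonsynonymous.
Codon 5: UCU Ser / UCU Ser — identical.
Nonsynonymous differences: 2 → different protein.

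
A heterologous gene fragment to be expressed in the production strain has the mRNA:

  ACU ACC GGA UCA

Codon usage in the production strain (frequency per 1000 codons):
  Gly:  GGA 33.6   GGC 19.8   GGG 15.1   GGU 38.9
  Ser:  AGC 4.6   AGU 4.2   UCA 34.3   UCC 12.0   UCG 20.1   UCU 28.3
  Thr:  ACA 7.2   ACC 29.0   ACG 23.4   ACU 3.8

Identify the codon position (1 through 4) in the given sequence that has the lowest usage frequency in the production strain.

Codon 1 ACU (Thr): 3.8 per 1000.
Codon 2 ACC (Thr): 29.0 per 1000.
Codon 3 GGA (Gly): 33.6 per 1000.
Codon 4 UCA (Ser): 34.3 per 1000.
Lowest frequency is 3.8 at codon 1.

1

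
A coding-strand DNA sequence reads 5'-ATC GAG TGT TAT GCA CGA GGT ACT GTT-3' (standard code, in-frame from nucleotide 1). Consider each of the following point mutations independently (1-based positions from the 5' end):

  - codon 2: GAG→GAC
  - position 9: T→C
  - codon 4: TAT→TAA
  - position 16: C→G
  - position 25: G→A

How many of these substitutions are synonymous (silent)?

1

Codon 2: GAG (Glu) → GAC (Asp) — missense.
Codon 3: TGT (Cys) → TGC (Cys) — synonymous.
Codon 4: TAT (Tyr) → TAA (Stop) — nonsense.
Codon 6: CGA (Arg) → GGA (Gly) — missense.
Codon 9: GTT (Val) → ATT (Ile) — missense.
Synonymous: 1 of 5.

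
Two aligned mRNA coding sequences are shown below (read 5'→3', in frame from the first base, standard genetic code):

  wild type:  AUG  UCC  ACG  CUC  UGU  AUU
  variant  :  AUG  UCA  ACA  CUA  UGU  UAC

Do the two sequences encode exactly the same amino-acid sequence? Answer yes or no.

Codon 1: AUG Met / AUG Met — identical.
Codon 2: UCC Ser / UCA Ser — synonymous.
Codon 3: ACG Thr / ACA Thr — synonymous.
Codon 4: CUC Leu / CUA Leu — synonymous.
Codon 5: UGU Cys / UGU Cys — identical.
Codon 6: AUU Ile / UAC Tyr — nonsynonymous.
Nonsynonymous differences: 1 → different protein.

no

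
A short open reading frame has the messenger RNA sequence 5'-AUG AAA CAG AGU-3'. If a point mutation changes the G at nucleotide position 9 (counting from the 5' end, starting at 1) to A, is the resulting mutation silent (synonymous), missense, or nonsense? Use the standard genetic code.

Position 9 falls in codon 3: CAG → Gln.
After the substitution the codon is CAA → Gln.
Both encode Gln, so the change is synonymous.

silent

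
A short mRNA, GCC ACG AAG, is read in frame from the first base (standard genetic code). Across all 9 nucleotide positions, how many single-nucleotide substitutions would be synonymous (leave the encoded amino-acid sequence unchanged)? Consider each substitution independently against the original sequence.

Codon 1 (GCC, Ala): 3 synonymous substitutions.
Codon 2 (ACG, Thr): 3 synonymous substitutions.
Codon 3 (AAG, Lys): 1 synonymous substitution.
Total: 3 + 3 + 1 = 7.

7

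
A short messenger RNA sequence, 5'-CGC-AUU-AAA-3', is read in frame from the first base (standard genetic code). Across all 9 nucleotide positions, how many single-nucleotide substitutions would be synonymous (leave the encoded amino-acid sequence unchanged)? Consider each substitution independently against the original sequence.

Codon 1 (CGC, Arg): 3 synonymous substitutions.
Codon 2 (AUU, Ile): 2 synonymous substitutions.
Codon 3 (AAA, Lys): 1 synonymous substitution.
Total: 3 + 2 + 1 = 6.

6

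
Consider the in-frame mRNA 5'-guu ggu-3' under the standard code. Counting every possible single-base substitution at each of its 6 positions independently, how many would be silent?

6

Codon 1 (GUU, Val): 3 synonymous substitutions.
Codon 2 (GGU, Gly): 3 synonymous substitutions.
Total: 3 + 3 = 6.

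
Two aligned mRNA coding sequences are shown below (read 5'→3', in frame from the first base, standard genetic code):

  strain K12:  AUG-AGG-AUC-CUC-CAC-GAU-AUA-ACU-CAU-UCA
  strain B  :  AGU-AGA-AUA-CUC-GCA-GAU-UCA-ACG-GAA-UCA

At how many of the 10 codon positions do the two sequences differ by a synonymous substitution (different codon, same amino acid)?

Codon 1: AUG Met / AGU Ser — nonsynonymous.
Codon 2: AGG Arg / AGA Arg — synonymous.
Codon 3: AUC Ile / AUA Ile — synonymous.
Codon 4: CUC Leu / CUC Leu — identical.
Codon 5: CAC His / GCA Ala — nonsynonymous.
Codon 6: GAU Asp / GAU Asp — identical.
Codon 7: AUA Ile / UCA Ser — nonsynonymous.
Codon 8: ACU Thr / ACG Thr — synonymous.
Codon 9: CAU His / GAA Glu — nonsynonymous.
Codon 10: UCA Ser / UCA Ser — identical.
Synonymous differences: 3.

3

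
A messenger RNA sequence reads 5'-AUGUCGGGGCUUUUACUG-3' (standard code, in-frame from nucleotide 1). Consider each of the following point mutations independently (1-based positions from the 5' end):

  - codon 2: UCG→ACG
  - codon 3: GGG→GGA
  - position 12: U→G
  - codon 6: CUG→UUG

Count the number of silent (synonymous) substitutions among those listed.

Codon 2: UCG (Ser) → ACG (Thr) — missense.
Codon 3: GGG (Gly) → GGA (Gly) — synonymous.
Codon 4: CUU (Leu) → CUG (Leu) — synonymous.
Codon 6: CUG (Leu) → UUG (Leu) — synonymous.
Synonymous: 3 of 4.

3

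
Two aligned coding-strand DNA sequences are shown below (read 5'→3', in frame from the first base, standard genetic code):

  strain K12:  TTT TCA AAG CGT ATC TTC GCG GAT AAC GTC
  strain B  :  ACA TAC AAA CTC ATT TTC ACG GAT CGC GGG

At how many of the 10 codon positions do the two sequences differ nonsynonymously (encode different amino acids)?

6

Codon 1: TTT Phe / ACA Thr — nonsynonymous.
Codon 2: TCA Ser / TAC Tyr — nonsynonymous.
Codon 3: AAG Lys / AAA Lys — synonymous.
Codon 4: CGT Arg / CTC Leu — nonsynonymous.
Codon 5: ATC Ile / ATT Ile — synonymous.
Codon 6: TTC Phe / TTC Phe — identical.
Codon 7: GCG Ala / ACG Thr — nonsynonymous.
Codon 8: GAT Asp / GAT Asp — identical.
Codon 9: AAC Asn / CGC Arg — nonsynonymous.
Codon 10: GTC Val / GGG Gly — nonsynonymous.
Nonsynonymous differences: 6.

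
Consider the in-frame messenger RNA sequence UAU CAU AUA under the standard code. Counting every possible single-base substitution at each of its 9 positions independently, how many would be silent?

Codon 1 (UAU, Tyr): 1 synonymous substitution.
Codon 2 (CAU, His): 1 synonymous substitution.
Codon 3 (AUA, Ile): 2 synonymous substitutions.
Total: 1 + 1 + 2 = 4.

4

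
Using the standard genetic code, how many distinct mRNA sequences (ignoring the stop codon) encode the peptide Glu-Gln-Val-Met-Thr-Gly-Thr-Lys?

Glu: 2 codons.
Gln: 2 codons.
Val: 4 codons.
Met: 1 codon.
Thr: 4 codons.
Gly: 4 codons.
Thr: 4 codons.
Lys: 2 codons.
2 × 2 × 4 × 1 × 4 × 4 × 4 × 2 = 2048.

2048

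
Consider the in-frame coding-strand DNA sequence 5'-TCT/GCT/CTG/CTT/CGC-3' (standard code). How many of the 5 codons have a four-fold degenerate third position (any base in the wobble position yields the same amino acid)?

Codon 1 TCT (Ser): third position 4-fold.
Codon 2 GCT (Ala): third position 4-fold.
Codon 3 CTG (Leu): third position 4-fold.
Codon 4 CTT (Leu): third position 4-fold.
Codon 5 CGC (Arg): third position 4-fold.
Four-fold degenerate third positions: 5.

5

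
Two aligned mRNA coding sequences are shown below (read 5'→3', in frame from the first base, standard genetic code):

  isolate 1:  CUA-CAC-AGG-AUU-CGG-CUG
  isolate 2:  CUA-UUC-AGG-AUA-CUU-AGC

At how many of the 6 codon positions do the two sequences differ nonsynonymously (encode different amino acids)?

Codon 1: CUA Leu / CUA Leu — identical.
Codon 2: CAC His / UUC Phe — nonsynonymous.
Codon 3: AGG Arg / AGG Arg — identical.
Codon 4: AUU Ile / AUA Ile — synonymous.
Codon 5: CGG Arg / CUU Leu — nonsynonymous.
Codon 6: CUG Leu / AGC Ser — nonsynonymous.
Nonsynonymous differences: 3.

3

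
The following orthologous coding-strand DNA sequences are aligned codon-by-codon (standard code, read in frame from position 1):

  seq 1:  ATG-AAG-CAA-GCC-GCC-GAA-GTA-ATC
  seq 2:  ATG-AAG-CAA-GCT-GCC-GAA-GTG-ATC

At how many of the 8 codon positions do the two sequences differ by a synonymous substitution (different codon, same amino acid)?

2

Codon 1: ATG Met / ATG Met — identical.
Codon 2: AAG Lys / AAG Lys — identical.
Codon 3: CAA Gln / CAA Gln — identical.
Codon 4: GCC Ala / GCT Ala — synonymous.
Codon 5: GCC Ala / GCC Ala — identical.
Codon 6: GAA Glu / GAA Glu — identical.
Codon 7: GTA Val / GTG Val — synonymous.
Codon 8: ATC Ile / ATC Ile — identical.
Synonymous differences: 2.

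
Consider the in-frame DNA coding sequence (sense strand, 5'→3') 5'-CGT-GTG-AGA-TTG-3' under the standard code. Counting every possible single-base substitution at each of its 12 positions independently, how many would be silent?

10

Codon 1 (CGT, Arg): 3 synonymous substitutions.
Codon 2 (GTG, Val): 3 synonymous substitutions.
Codon 3 (AGA, Arg): 2 synonymous substitutions.
Codon 4 (TTG, Leu): 2 synonymous substitutions.
Total: 3 + 3 + 2 + 2 = 10.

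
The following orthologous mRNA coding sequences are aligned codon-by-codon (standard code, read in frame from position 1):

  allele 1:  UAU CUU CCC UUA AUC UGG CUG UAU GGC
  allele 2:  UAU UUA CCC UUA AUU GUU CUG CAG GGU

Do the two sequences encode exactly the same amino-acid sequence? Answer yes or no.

Codon 1: UAU Tyr / UAU Tyr — identical.
Codon 2: CUU Leu / UUA Leu — synonymous.
Codon 3: CCC Pro / CCC Pro — identical.
Codon 4: UUA Leu / UUA Leu — identical.
Codon 5: AUC Ile / AUU Ile — synonymous.
Codon 6: UGG Trp / GUU Val — nonsynonymous.
Codon 7: CUG Leu / CUG Leu — identical.
Codon 8: UAU Tyr / CAG Gln — nonsynonymous.
Codon 9: GGC Gly / GGU Gly — synonymous.
Nonsynonymous differences: 2 → different protein.

no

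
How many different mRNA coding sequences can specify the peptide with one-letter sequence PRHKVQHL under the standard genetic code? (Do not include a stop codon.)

Pro: 4 codons.
Arg: 6 codons.
His: 2 codons.
Lys: 2 codons.
Val: 4 codons.
Gln: 2 codons.
His: 2 codons.
Leu: 6 codons.
4 × 6 × 2 × 2 × 4 × 2 × 2 × 6 = 9216.

9216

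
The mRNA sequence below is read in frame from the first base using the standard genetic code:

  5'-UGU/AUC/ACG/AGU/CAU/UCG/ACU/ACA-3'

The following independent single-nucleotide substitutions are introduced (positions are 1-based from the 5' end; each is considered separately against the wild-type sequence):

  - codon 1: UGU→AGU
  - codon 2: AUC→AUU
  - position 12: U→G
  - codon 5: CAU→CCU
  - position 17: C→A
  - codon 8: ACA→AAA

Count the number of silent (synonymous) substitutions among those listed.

Codon 1: UGU (Cys) → AGU (Ser) — missense.
Codon 2: AUC (Ile) → AUU (Ile) — synonymous.
Codon 4: AGU (Ser) → AGG (Arg) — missense.
Codon 5: CAU (His) → CCU (Pro) — missense.
Codon 6: UCG (Ser) → UAG (Stop) — nonsense.
Codon 8: ACA (Thr) → AAA (Lys) — missense.
Synonymous: 1 of 6.

1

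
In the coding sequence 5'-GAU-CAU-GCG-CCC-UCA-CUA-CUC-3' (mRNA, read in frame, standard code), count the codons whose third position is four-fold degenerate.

Codon 1 GAU (Asp): third position 2-fold.
Codon 2 CAU (His): third position 2-fold.
Codon 3 GCG (Ala): third position 4-fold.
Codon 4 CCC (Pro): third position 4-fold.
Codon 5 UCA (Ser): third position 4-fold.
Codon 6 CUA (Leu): third position 4-fold.
Codon 7 CUC (Leu): third position 4-fold.
Four-fold degenerate third positions: 5.

5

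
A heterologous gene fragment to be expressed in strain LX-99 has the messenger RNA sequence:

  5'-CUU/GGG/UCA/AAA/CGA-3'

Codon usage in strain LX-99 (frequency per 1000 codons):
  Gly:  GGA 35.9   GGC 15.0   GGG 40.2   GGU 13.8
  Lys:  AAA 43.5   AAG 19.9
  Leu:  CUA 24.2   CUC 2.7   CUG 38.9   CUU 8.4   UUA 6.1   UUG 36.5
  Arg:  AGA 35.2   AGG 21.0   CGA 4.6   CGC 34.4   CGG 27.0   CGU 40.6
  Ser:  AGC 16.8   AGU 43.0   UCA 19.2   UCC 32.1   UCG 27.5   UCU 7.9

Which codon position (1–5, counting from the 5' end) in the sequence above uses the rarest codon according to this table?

Codon 1 CUU (Leu): 8.4 per 1000.
Codon 2 GGG (Gly): 40.2 per 1000.
Codon 3 UCA (Ser): 19.2 per 1000.
Codon 4 AAA (Lys): 43.5 per 1000.
Codon 5 CGA (Arg): 4.6 per 1000.
Lowest frequency is 4.6 at codon 5.

5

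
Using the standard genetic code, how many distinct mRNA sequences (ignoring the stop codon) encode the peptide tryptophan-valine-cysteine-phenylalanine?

16

Trp: 1 codon.
Val: 4 codons.
Cys: 2 codons.
Phe: 2 codons.
1 × 4 × 2 × 2 = 16.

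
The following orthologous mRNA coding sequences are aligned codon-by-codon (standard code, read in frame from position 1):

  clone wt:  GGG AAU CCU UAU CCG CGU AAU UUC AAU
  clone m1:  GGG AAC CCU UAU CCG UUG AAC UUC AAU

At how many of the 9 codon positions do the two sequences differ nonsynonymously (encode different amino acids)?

1

Codon 1: GGG Gly / GGG Gly — identical.
Codon 2: AAU Asn / AAC Asn — synonymous.
Codon 3: CCU Pro / CCU Pro — identical.
Codon 4: UAU Tyr / UAU Tyr — identical.
Codon 5: CCG Pro / CCG Pro — identical.
Codon 6: CGU Arg / UUG Leu — nonsynonymous.
Codon 7: AAU Asn / AAC Asn — synonymous.
Codon 8: UUC Phe / UUC Phe — identical.
Codon 9: AAU Asn / AAU Asn — identical.
Nonsynonymous differences: 1.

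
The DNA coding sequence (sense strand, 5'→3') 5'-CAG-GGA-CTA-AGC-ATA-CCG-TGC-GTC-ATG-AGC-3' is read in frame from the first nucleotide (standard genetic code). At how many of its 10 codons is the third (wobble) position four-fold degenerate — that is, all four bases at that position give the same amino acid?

Codon 1 CAG (Gln): third position 2-fold.
Codon 2 GGA (Gly): third position 4-fold.
Codon 3 CTA (Leu): third position 4-fold.
Codon 4 AGC (Ser): third position 2-fold.
Codon 5 ATA (Ile): third position 3-fold.
Codon 6 CCG (Pro): third position 4-fold.
Codon 7 TGC (Cys): third position 2-fold.
Codon 8 GTC (Val): third position 4-fold.
Codon 9 ATG (Met): third position 1-fold.
Codon 10 AGC (Ser): third position 2-fold.
Four-fold degenerate third positions: 4.

4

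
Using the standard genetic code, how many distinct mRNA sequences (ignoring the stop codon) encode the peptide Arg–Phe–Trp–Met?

12

Arg: 6 codons.
Phe: 2 codons.
Trp: 1 codon.
Met: 1 codon.
6 × 2 × 1 × 1 = 12.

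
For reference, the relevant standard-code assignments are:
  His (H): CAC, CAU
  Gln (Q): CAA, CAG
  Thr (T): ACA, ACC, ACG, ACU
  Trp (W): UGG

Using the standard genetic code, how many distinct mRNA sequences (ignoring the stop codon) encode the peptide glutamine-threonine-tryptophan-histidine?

16

Gln: 2 codons.
Thr: 4 codons.
Trp: 1 codon.
His: 2 codons.
2 × 4 × 1 × 2 = 16.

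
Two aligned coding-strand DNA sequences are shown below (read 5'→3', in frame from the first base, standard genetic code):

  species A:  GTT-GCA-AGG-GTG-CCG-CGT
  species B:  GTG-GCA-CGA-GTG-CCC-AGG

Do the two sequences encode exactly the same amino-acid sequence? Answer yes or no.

Codon 1: GTT Val / GTG Val — synonymous.
Codon 2: GCA Ala / GCA Ala — identical.
Codon 3: AGG Arg / CGA Arg — synonymous.
Codon 4: GTG Val / GTG Val — identical.
Codon 5: CCG Pro / CCC Pro — synonymous.
Codon 6: CGT Arg / AGG Arg — synonymous.
Nonsynonymous differences: 0 → same protein.

yes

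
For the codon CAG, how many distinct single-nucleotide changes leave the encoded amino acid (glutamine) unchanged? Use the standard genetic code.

1

Position 1: none → 0 synonymous.
Position 2: none → 0 synonymous.
Position 3: CAA → 1 synonymous.
Total: 0 + 0 + 1 = 1.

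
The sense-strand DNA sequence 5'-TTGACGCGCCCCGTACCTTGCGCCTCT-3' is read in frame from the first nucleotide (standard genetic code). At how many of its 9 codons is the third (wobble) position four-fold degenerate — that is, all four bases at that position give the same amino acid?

Codon 1 TTG (Leu): third position 2-fold.
Codon 2 ACG (Thr): third position 4-fold.
Codon 3 CGC (Arg): third position 4-fold.
Codon 4 CCC (Pro): third position 4-fold.
Codon 5 GTA (Val): third position 4-fold.
Codon 6 CCT (Pro): third position 4-fold.
Codon 7 TGC (Cys): third position 2-fold.
Codon 8 GCC (Ala): third position 4-fold.
Codon 9 TCT (Ser): third position 4-fold.
Four-fold degenerate third positions: 7.

7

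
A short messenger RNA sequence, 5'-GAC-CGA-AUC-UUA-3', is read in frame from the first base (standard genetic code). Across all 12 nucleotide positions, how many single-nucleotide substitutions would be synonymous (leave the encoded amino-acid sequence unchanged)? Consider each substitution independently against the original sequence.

Codon 1 (GAC, Asp): 1 synonymous substitution.
Codon 2 (CGA, Arg): 4 synonymous substitutions.
Codon 3 (AUC, Ile): 2 synonymous substitutions.
Codon 4 (UUA, Leu): 2 synonymous substitutions.
Total: 1 + 4 + 2 + 2 = 9.

9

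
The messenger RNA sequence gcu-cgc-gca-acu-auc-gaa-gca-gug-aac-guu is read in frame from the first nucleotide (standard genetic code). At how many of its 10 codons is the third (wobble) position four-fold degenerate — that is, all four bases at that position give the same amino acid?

7

Codon 1 GCU (Ala): third position 4-fold.
Codon 2 CGC (Arg): third position 4-fold.
Codon 3 GCA (Ala): third position 4-fold.
Codon 4 ACU (Thr): third position 4-fold.
Codon 5 AUC (Ile): third position 3-fold.
Codon 6 GAA (Glu): third position 2-fold.
Codon 7 GCA (Ala): third position 4-fold.
Codon 8 GUG (Val): third position 4-fold.
Codon 9 AAC (Asn): third position 2-fold.
Codon 10 GUU (Val): third position 4-fold.
Four-fold degenerate third positions: 7.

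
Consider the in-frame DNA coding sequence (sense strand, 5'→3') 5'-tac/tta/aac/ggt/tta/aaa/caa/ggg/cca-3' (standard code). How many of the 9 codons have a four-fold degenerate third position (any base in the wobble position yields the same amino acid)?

Codon 1 TAC (Tyr): third position 2-fold.
Codon 2 TTA (Leu): third position 2-fold.
Codon 3 AAC (Asn): third position 2-fold.
Codon 4 GGT (Gly): third position 4-fold.
Codon 5 TTA (Leu): third position 2-fold.
Codon 6 AAA (Lys): third position 2-fold.
Codon 7 CAA (Gln): third position 2-fold.
Codon 8 GGG (Gly): third position 4-fold.
Codon 9 CCA (Pro): third position 4-fold.
Four-fold degenerate third positions: 3.

3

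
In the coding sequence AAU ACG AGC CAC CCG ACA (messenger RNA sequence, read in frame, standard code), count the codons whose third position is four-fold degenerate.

Codon 1 AAU (Asn): third position 2-fold.
Codon 2 ACG (Thr): third position 4-fold.
Codon 3 AGC (Ser): third position 2-fold.
Codon 4 CAC (His): third position 2-fold.
Codon 5 CCG (Pro): third position 4-fold.
Codon 6 ACA (Thr): third position 4-fold.
Four-fold degenerate third positions: 3.

3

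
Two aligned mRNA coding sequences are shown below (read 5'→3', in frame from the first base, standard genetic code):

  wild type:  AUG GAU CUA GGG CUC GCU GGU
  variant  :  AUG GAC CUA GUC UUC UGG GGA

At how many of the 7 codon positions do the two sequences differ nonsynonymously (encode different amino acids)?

3

Codon 1: AUG Met / AUG Met — identical.
Codon 2: GAU Asp / GAC Asp — synonymous.
Codon 3: CUA Leu / CUA Leu — identical.
Codon 4: GGG Gly / GUC Val — nonsynonymous.
Codon 5: CUC Leu / UUC Phe — nonsynonymous.
Codon 6: GCU Ala / UGG Trp — nonsynonymous.
Codon 7: GGU Gly / GGA Gly — synonymous.
Nonsynonymous differences: 3.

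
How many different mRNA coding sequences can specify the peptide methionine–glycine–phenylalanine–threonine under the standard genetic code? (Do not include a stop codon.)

Met: 1 codon.
Gly: 4 codons.
Phe: 2 codons.
Thr: 4 codons.
1 × 4 × 2 × 4 = 32.

32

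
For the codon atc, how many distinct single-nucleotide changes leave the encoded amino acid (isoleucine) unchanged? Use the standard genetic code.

Position 1: none → 0 synonymous.
Position 2: none → 0 synonymous.
Position 3: ATT, ATA → 2 synonymous.
Total: 0 + 0 + 2 = 2.

2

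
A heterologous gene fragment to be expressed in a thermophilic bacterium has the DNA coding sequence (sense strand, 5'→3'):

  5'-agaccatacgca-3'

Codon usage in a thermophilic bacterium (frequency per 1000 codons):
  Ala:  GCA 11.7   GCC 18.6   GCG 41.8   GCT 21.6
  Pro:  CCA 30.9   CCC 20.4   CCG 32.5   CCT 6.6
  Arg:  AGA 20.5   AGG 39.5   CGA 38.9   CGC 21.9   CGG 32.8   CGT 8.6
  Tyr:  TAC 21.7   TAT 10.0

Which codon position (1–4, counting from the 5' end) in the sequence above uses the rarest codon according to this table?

Codon 1 AGA (Arg): 20.5 per 1000.
Codon 2 CCA (Pro): 30.9 per 1000.
Codon 3 TAC (Tyr): 21.7 per 1000.
Codon 4 GCA (Ala): 11.7 per 1000.
Lowest frequency is 11.7 at codon 4.

4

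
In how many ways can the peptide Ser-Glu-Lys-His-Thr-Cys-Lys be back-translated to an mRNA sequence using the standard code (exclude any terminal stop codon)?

768

Ser: 6 codons.
Glu: 2 codons.
Lys: 2 codons.
His: 2 codons.
Thr: 4 codons.
Cys: 2 codons.
Lys: 2 codons.
6 × 2 × 2 × 2 × 4 × 2 × 2 = 768.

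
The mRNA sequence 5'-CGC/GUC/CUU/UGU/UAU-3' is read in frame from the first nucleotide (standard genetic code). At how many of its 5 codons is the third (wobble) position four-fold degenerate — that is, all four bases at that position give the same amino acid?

Codon 1 CGC (Arg): third position 4-fold.
Codon 2 GUC (Val): third position 4-fold.
Codon 3 CUU (Leu): third position 4-fold.
Codon 4 UGU (Cys): third position 2-fold.
Codon 5 UAU (Tyr): third position 2-fold.
Four-fold degenerate third positions: 3.

3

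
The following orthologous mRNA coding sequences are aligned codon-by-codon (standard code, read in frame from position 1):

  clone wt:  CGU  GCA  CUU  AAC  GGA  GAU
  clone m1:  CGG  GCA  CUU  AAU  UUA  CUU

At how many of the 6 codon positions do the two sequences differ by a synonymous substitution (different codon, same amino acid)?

2

Codon 1: CGU Arg / CGG Arg — synonymous.
Codon 2: GCA Ala / GCA Ala — identical.
Codon 3: CUU Leu / CUU Leu — identical.
Codon 4: AAC Asn / AAU Asn — synonymous.
Codon 5: GGA Gly / UUA Leu — nonsynonymous.
Codon 6: GAU Asp / CUU Leu — nonsynonymous.
Synonymous differences: 2.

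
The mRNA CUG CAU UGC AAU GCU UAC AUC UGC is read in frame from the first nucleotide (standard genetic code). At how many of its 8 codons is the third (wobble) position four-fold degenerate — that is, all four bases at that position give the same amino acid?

2

Codon 1 CUG (Leu): third position 4-fold.
Codon 2 CAU (His): third position 2-fold.
Codon 3 UGC (Cys): third position 2-fold.
Codon 4 AAU (Asn): third position 2-fold.
Codon 5 GCU (Ala): third position 4-fold.
Codon 6 UAC (Tyr): third position 2-fold.
Codon 7 AUC (Ile): third position 3-fold.
Codon 8 UGC (Cys): third position 2-fold.
Four-fold degenerate third positions: 2.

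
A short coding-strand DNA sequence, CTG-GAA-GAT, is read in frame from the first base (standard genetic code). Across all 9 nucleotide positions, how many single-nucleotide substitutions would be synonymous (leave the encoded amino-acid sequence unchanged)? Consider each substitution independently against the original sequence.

Codon 1 (CTG, Leu): 4 synonymous substitutions.
Codon 2 (GAA, Glu): 1 synonymous substitution.
Codon 3 (GAT, Asp): 1 synonymous substitution.
Total: 4 + 1 + 1 = 6.

6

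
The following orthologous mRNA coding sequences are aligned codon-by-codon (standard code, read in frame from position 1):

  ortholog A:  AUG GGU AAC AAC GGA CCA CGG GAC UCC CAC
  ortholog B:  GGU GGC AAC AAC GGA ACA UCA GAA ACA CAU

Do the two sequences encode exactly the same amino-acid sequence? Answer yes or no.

no

Codon 1: AUG Met / GGU Gly — nonsynonymous.
Codon 2: GGU Gly / GGC Gly — synonymous.
Codon 3: AAC Asn / AAC Asn — identical.
Codon 4: AAC Asn / AAC Asn — identical.
Codon 5: GGA Gly / GGA Gly — identical.
Codon 6: CCA Pro / ACA Thr — nonsynonymous.
Codon 7: CGG Arg / UCA Ser — nonsynonymous.
Codon 8: GAC Asp / GAA Glu — nonsynonymous.
Codon 9: UCC Ser / ACA Thr — nonsynonymous.
Codon 10: CAC His / CAU His — synonymous.
Nonsynonymous differences: 5 → different protein.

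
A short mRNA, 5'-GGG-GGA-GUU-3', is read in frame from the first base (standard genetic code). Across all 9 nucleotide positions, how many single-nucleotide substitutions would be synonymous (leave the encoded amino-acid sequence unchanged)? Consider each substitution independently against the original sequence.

Codon 1 (GGG, Gly): 3 synonymous substitutions.
Codon 2 (GGA, Gly): 3 synonymous substitutions.
Codon 3 (GUU, Val): 3 synonymous substitutions.
Total: 3 + 3 + 3 = 9.

9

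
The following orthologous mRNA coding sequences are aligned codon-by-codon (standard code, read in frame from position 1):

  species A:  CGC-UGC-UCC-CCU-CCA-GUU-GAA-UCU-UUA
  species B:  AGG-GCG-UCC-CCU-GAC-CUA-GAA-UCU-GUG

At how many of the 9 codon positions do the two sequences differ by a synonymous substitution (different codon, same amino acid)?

1

Codon 1: CGC Arg / AGG Arg — synonymous.
Codon 2: UGC Cys / GCG Ala — nonsynonymous.
Codon 3: UCC Ser / UCC Ser — identical.
Codon 4: CCU Pro / CCU Pro — identical.
Codon 5: CCA Pro / GAC Asp — nonsynonymous.
Codon 6: GUU Val / CUA Leu — nonsynonymous.
Codon 7: GAA Glu / GAA Glu — identical.
Codon 8: UCU Ser / UCU Ser — identical.
Codon 9: UUA Leu / GUG Val — nonsynonymous.
Synonymous differences: 1.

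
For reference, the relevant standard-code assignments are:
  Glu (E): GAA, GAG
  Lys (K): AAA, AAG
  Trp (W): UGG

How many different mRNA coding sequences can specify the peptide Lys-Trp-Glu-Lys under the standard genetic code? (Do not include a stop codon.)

8

Lys: 2 codons.
Trp: 1 codon.
Glu: 2 codons.
Lys: 2 codons.
2 × 1 × 2 × 2 = 8.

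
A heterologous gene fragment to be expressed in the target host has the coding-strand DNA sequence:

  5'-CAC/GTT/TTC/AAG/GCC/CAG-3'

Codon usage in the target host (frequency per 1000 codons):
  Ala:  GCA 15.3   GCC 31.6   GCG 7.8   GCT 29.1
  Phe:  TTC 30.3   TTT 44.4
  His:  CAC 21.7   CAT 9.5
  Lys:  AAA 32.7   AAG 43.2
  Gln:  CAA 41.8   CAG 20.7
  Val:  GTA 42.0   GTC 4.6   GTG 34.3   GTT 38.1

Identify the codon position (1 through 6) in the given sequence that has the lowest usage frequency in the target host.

Codon 1 CAC (His): 21.7 per 1000.
Codon 2 GTT (Val): 38.1 per 1000.
Codon 3 TTC (Phe): 30.3 per 1000.
Codon 4 AAG (Lys): 43.2 per 1000.
Codon 5 GCC (Ala): 31.6 per 1000.
Codon 6 CAG (Gln): 20.7 per 1000.
Lowest frequency is 20.7 at codon 6.

6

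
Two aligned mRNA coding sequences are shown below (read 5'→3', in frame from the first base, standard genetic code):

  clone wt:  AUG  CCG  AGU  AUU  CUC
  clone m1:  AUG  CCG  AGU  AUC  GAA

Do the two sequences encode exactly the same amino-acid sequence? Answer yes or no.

no

Codon 1: AUG Met / AUG Met — identical.
Codon 2: CCG Pro / CCG Pro — identical.
Codon 3: AGU Ser / AGU Ser — identical.
Codon 4: AUU Ile / AUC Ile — synonymous.
Codon 5: CUC Leu / GAA Glu — nonsynonymous.
Nonsynonymous differences: 1 → different protein.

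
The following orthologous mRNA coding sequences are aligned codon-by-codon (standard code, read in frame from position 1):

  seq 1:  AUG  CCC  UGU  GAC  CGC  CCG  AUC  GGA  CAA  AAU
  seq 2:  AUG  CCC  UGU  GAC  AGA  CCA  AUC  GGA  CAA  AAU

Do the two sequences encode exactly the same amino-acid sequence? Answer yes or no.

yes

Codon 1: AUG Met / AUG Met — identical.
Codon 2: CCC Pro / CCC Pro — identical.
Codon 3: UGU Cys / UGU Cys — identical.
Codon 4: GAC Asp / GAC Asp — identical.
Codon 5: CGC Arg / AGA Arg — synonymous.
Codon 6: CCG Pro / CCA Pro — synonymous.
Codon 7: AUC Ile / AUC Ile — identical.
Codon 8: GGA Gly / GGA Gly — identical.
Codon 9: CAA Gln / CAA Gln — identical.
Codon 10: AAU Asn / AAU Asn — identical.
Nonsynonymous differences: 0 → same protein.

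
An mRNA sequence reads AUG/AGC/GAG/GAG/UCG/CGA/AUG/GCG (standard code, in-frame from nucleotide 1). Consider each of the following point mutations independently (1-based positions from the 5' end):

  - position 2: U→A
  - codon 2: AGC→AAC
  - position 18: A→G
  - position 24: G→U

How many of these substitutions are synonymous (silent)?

2

Codon 1: AUG (Met) → AAG (Lys) — missense.
Codon 2: AGC (Ser) → AAC (Asn) — missense.
Codon 6: CGA (Arg) → CGG (Arg) — synonymous.
Codon 8: GCG (Ala) → GCU (Ala) — synonymous.
Synonymous: 2 of 4.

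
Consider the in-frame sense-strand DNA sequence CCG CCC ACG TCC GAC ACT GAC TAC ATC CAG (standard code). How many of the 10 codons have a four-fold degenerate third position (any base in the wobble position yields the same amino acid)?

Codon 1 CCG (Pro): third position 4-fold.
Codon 2 CCC (Pro): third position 4-fold.
Codon 3 ACG (Thr): third position 4-fold.
Codon 4 TCC (Ser): third position 4-fold.
Codon 5 GAC (Asp): third position 2-fold.
Codon 6 ACT (Thr): third position 4-fold.
Codon 7 GAC (Asp): third position 2-fold.
Codon 8 TAC (Tyr): third position 2-fold.
Codon 9 ATC (Ile): third position 3-fold.
Codon 10 CAG (Gln): third position 2-fold.
Four-fold degenerate third positions: 5.

5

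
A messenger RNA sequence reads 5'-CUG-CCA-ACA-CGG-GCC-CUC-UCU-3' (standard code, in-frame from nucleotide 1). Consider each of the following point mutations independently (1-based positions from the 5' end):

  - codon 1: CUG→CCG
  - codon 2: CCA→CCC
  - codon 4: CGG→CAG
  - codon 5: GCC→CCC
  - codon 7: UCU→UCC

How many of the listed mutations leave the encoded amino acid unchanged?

Codon 1: CUG (Leu) → CCG (Pro) — missense.
Codon 2: CCA (Pro) → CCC (Pro) — synonymous.
Codon 4: CGG (Arg) → CAG (Gln) — missense.
Codon 5: GCC (Ala) → CCC (Pro) — missense.
Codon 7: UCU (Ser) → UCC (Ser) — synonymous.
Synonymous: 2 of 5.

2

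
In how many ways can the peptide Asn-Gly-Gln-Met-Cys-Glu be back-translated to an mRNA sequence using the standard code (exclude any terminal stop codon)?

64

Asn: 2 codons.
Gly: 4 codons.
Gln: 2 codons.
Met: 1 codon.
Cys: 2 codons.
Glu: 2 codons.
2 × 4 × 2 × 1 × 2 × 2 = 64.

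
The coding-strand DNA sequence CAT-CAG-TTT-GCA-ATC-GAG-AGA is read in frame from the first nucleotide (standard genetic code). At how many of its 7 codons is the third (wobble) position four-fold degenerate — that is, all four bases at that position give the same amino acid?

Codon 1 CAT (His): third position 2-fold.
Codon 2 CAG (Gln): third position 2-fold.
Codon 3 TTT (Phe): third position 2-fold.
Codon 4 GCA (Ala): third position 4-fold.
Codon 5 ATC (Ile): third position 3-fold.
Codon 6 GAG (Glu): third position 2-fold.
Codon 7 AGA (Arg): third position 2-fold.
Four-fold degenerate third positions: 1.

1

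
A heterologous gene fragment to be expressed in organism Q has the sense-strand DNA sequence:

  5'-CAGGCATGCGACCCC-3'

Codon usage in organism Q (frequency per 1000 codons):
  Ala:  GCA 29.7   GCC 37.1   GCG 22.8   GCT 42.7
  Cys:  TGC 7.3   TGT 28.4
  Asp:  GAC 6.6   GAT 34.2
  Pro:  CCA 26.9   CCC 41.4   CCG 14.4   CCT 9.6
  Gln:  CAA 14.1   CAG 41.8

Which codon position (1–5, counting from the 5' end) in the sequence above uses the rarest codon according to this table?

4

Codon 1 CAG (Gln): 41.8 per 1000.
Codon 2 GCA (Ala): 29.7 per 1000.
Codon 3 TGC (Cys): 7.3 per 1000.
Codon 4 GAC (Asp): 6.6 per 1000.
Codon 5 CCC (Pro): 41.4 per 1000.
Lowest frequency is 6.6 at codon 4.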